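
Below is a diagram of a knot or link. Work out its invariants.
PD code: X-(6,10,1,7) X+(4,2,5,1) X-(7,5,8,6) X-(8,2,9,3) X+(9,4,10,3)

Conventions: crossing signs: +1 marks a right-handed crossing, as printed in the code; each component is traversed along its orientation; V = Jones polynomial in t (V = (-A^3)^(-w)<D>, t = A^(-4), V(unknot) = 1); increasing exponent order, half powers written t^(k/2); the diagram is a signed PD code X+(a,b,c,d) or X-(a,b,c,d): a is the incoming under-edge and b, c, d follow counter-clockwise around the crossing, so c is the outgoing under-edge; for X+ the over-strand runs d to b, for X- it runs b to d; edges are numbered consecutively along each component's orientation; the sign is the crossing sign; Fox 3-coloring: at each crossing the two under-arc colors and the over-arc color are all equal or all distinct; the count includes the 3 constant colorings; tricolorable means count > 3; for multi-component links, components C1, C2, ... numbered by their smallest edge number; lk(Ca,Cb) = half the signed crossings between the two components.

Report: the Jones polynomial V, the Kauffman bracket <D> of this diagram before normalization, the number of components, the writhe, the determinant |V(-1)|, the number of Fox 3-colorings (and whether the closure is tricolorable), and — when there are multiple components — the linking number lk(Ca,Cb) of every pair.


V = -t^(-5/2) - t^(-1/2)
<D> = A^-1 + A^7 (w = -1)
2 components over 5 crossings, w = -1
lk(C1,C2): -1
3 Fox colorings among 3^5, |V(-1)| = 2: not tricolorable
why: summing lk over 1 pair gives -1


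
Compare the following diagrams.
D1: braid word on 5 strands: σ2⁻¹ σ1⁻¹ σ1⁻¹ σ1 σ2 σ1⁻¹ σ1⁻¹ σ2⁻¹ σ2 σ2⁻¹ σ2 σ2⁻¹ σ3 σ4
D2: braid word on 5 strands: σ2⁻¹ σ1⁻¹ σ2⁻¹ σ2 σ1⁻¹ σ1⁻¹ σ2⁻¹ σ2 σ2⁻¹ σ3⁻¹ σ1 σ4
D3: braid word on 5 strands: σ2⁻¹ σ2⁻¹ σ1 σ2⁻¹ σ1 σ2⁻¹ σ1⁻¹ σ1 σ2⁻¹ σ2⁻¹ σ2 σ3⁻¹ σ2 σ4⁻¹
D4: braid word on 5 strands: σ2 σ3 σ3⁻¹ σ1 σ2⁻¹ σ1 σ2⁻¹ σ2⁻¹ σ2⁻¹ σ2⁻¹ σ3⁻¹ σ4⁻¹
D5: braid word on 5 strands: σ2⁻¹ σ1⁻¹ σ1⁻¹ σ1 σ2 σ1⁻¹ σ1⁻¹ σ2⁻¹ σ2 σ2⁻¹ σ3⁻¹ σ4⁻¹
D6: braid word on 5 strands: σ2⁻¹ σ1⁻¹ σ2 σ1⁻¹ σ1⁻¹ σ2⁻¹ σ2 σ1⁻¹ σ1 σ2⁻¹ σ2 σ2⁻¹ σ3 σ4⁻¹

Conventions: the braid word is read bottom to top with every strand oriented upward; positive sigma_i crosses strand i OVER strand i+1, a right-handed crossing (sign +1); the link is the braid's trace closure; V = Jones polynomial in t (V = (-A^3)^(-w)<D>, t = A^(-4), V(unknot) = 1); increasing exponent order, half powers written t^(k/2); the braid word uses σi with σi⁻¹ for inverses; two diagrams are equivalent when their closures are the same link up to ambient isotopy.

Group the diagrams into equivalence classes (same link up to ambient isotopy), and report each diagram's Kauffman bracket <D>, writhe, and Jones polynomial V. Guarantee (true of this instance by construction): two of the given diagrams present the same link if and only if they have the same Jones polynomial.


equivalence classes: {D1, D2, D5, D6} | {D3, D4}
D1 (bracket A^-2 - A^2 + 2A^6 - A^10 + A^14 - A^18; 14 crossings at w = -2): V = -t^-6 + t^-5 - t^-4 + 2t^-3 - t^-2 + t^-1
V(D2) = -t^-6 + t^-5 - t^-4 + 2t^-3 - t^-2 + t^-1  (w -4, c 12, <D> = A^-8 - A^-4 + 2 - A^4 + A^8 - A^12)
V(D3) = t^-5 - 2t^-4 + 2t^-3 - 2t^-2 + 2t^-1 - 1 + t  [14 crossings, <D> = A^-16 - A^-12 + 2A^-8 - 2A^-4 + 2 - 2A^4 + A^8, w = -4]
D4 (bracket A^-16 - A^-12 + 2A^-8 - 2A^-4 + 2 - 2A^4 + A^8; 12 crossings at w = -4): V = t^-5 - 2t^-4 + 2t^-3 - 2t^-2 + 2t^-1 - 1 + t
V(D5) = -t^-6 + t^-5 - t^-4 + 2t^-3 - t^-2 + t^-1  [12 crossings, <D> = A^-14 - A^-10 + 2A^-6 - A^-2 + A^2 - A^6, w = -6]
V(D6) = -t^-6 + t^-5 - t^-4 + 2t^-3 - t^-2 + t^-1  [14 crossings, <D> = A^-8 - A^-4 + 2 - A^4 + A^8 - A^12, w = -4]
key observation: comparing 6 Jones polynomials yields 2 groups


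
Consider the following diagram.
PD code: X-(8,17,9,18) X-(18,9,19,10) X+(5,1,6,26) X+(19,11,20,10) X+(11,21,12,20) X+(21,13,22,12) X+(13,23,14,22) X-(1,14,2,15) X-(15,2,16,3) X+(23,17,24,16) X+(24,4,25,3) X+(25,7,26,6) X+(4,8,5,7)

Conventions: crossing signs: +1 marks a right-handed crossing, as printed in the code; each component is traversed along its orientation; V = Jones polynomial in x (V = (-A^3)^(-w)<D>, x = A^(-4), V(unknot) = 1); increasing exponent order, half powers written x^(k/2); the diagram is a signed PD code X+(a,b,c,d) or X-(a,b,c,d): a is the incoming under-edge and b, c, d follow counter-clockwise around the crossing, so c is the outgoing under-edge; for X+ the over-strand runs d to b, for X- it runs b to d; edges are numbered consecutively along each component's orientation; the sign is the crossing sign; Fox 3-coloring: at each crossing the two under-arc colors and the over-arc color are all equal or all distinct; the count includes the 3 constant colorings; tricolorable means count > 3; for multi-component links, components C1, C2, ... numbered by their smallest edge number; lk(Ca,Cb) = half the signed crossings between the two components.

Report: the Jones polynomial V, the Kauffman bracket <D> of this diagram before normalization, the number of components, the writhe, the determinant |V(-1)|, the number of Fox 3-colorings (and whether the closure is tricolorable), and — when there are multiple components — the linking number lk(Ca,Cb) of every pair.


V(x) = 2x - 2x^2 + 3x^3 - 3x^4 + 2x^5 - 2x^6 + x^7
bracket: -A^-13 + 2A^-9 - 2A^-5 + 3A^-1 - 3A^3 + 2A^7 - 2A^11, w = +5
1 component, writhe +5, over 13 crossings
det 15, colorings 9 of 3^13 — tricolorable
observation: |V(-1)| = 15: so tricolorable, since 3 divides 15


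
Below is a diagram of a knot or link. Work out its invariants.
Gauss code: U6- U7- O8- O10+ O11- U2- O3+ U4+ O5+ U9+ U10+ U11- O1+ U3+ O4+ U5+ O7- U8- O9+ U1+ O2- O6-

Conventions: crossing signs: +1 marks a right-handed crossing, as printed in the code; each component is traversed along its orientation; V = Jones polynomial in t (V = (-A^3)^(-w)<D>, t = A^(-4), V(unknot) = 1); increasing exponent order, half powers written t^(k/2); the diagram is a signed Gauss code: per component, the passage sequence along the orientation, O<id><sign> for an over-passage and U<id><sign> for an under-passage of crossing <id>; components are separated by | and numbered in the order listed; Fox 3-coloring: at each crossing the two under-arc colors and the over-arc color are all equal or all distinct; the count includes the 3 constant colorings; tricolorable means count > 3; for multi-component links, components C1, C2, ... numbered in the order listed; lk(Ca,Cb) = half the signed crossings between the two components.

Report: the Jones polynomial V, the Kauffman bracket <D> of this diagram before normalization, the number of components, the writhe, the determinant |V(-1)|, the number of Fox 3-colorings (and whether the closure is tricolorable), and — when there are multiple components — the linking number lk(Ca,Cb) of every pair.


V(t) = -t^-2 + 2t^-1 - 3 + 5t - 4t^2 + 5t^3 - 4t^4 + 2t^5 - t^6
bracket: A^-21 - 2A^-17 + 4A^-13 - 5A^-9 + 4A^-5 - 5A^-1 + 3A^3 - 2A^7 + A^11, w = +1
1 component, writhe +1, over 11 crossings
det 27, colorings 9 of 3^11 — tricolorable
observation: w = +1 (over 11 crossings) is diagram-only; (-A^3)^(-1) removes it from V


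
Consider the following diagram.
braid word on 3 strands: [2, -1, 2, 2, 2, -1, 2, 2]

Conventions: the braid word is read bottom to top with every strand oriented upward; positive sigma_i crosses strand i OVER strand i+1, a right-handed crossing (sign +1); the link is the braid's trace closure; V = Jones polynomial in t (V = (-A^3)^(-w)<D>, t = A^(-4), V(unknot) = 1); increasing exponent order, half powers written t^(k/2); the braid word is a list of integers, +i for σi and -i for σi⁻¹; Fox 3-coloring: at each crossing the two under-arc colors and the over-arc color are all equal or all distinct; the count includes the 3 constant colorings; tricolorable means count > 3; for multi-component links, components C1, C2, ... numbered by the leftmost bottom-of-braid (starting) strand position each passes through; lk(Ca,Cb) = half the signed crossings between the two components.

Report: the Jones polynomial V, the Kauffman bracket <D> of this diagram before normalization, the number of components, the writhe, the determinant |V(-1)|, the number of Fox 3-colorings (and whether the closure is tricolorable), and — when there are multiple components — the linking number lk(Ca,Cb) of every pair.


V = 1 - t + 3t^2 - 3t^3 + 3t^4 - 4t^5 + 3t^6 - 2t^7 + t^8
<D> = A^-20 - 2A^-16 + 3A^-12 - 4A^-8 + 3A^-4 - 3 + 3A^4 - A^8 + A^12 (w = +4)
1 component over 8 crossings, w = +4
9 Fox colorings among 3^8, |V(-1)| = 21: tricolorable
why: |V(-1)| = 21: so tricolorable, since 3 divides 21


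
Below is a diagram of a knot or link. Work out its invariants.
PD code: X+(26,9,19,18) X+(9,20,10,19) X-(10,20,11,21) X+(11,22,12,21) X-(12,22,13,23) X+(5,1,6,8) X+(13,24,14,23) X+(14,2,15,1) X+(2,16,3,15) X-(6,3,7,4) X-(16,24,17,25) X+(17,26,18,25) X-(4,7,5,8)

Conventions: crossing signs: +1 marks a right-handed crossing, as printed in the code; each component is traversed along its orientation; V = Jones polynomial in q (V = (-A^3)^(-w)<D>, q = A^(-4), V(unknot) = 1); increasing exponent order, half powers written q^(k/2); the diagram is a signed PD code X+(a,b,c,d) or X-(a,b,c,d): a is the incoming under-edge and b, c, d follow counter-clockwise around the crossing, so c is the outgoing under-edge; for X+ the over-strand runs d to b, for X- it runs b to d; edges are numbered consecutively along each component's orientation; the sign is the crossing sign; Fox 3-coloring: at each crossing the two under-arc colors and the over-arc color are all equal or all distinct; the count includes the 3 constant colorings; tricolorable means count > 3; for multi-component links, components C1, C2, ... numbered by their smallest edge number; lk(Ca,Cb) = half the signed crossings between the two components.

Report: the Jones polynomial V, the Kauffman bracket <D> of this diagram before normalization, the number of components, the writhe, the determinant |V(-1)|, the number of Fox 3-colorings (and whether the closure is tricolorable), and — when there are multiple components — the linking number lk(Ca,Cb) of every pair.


V(q) = q + 2q^3 + q^5
bracket: -A^-11 - 2A^-3 - A^5, w = +3
3 components, writhe +3, over 13 crossings
lk(C1,C2) = +1
linking number lk(C1,C3) = 0
lk(C2,C3): +1
det 4, colorings 3 of 3^13 — not tricolorable
observation: det 4 = |V(-1)|; not divisible by 3, so not tricolorable


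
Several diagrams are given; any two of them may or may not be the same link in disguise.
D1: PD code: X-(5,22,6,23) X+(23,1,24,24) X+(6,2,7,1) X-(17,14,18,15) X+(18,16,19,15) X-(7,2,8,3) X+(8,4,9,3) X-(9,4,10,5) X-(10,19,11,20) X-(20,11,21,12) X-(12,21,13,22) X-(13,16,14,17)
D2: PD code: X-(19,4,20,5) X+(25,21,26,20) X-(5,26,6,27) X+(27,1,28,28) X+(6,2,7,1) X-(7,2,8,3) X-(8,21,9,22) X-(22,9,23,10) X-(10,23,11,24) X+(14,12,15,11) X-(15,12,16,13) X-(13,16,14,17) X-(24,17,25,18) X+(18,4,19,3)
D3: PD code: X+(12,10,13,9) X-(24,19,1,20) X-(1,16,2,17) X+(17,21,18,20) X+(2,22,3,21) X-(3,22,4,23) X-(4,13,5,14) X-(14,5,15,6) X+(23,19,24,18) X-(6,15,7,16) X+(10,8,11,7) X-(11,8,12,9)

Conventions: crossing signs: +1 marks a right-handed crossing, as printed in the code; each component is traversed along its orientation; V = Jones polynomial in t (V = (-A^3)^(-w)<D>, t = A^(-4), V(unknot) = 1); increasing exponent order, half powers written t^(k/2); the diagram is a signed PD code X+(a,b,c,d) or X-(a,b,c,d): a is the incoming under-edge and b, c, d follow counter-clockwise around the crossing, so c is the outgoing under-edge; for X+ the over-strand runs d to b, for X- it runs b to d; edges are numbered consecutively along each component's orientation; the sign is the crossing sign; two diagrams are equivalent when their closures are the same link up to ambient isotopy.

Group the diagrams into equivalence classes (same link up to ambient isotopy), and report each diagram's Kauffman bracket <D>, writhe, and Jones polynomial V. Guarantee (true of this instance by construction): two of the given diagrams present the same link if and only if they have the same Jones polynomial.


classes: {D1, D2, D3}
V(D1) = -t^-4 + t^-3 + t^-1  [12 crossings, <D> = A^-8 + 1 - A^4, w = -4]
V(D2) = -t^-4 + t^-3 + t^-1  [14 crossings, <D> = A^-8 + 1 - A^4, w = -4]
D3 (bracket A^-2 + A^6 - A^10; 12 crossings at w = -2): V = -t^-4 + t^-3 + t^-1
note: one V(t) for all 3 diagrams — one class (guaranteed)


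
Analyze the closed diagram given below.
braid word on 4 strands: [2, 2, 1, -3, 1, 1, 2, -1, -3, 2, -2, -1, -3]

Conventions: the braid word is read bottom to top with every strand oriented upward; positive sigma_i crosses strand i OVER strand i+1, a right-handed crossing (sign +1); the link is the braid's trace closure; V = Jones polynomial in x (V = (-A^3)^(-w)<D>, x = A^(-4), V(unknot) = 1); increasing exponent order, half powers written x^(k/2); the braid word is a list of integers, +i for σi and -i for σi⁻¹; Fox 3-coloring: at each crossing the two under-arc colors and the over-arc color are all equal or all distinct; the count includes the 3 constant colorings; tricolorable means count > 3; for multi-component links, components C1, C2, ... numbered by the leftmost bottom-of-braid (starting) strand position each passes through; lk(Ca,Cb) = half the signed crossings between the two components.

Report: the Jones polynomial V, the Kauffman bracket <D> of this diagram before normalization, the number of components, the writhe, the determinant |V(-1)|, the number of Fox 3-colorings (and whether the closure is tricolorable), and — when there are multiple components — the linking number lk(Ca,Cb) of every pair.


Jones polynomial: V(x) = -x^-3 + 3x^-2 - 5x^-1 + 8 - 8x + 8x^2 - 7x^3 + 5x^4 - 3x^5 + x^6
<D> = -A^-21 + 3A^-17 - 5A^-13 + 7A^-9 - 8A^-5 + 8A^-1 - 8A^3 + 5A^7 - 3A^11 + A^15; writhe +1
components 1, writhe +1 (13 crossings)
3-colorings: 3 of 3^13, det 49 — not tricolorable
note: V spans 9 powers of x: at least 9 crossings in any diagram


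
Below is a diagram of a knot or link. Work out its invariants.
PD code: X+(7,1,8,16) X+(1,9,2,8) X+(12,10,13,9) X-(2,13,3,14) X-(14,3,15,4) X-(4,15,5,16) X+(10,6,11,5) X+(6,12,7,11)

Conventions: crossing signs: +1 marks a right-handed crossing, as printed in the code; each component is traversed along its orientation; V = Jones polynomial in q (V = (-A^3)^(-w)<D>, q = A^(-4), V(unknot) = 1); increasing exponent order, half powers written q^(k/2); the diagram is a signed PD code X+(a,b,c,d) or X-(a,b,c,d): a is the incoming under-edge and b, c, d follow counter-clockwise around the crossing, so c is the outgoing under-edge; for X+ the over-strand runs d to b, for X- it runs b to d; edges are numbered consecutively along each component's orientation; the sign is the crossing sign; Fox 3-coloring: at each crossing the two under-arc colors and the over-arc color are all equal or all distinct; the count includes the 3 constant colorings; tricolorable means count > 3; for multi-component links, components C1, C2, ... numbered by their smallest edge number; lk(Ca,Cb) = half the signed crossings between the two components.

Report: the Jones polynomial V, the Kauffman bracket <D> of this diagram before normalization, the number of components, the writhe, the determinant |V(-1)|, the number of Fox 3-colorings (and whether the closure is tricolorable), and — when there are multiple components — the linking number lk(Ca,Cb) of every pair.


V = -q^-1 + 2 - q + 2q^2 - q^3 + q^4 - q^5
<D> = -A^-14 + A^-10 - A^-6 + 2A^-2 - A^2 + 2A^6 - A^10 (w = +2)
1 component over 8 crossings, w = +2
9 Fox colorings among 3^8, |V(-1)| = 9: tricolorable
why: the span of V is 6, forcing >= 6 crossings in any diagram


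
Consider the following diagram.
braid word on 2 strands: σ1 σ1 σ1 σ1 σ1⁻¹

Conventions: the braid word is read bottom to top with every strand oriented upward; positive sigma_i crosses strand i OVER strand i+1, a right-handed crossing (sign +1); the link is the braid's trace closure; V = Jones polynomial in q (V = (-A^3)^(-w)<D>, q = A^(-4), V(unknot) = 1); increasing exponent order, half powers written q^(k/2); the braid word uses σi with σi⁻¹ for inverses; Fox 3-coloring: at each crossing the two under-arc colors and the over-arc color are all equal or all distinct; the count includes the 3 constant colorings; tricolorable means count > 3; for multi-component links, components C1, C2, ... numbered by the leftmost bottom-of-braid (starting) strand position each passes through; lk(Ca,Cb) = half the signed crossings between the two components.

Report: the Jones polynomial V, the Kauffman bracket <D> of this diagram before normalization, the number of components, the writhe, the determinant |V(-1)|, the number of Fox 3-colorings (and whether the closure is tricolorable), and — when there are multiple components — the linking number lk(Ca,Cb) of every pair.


V(q) = q + q^3 - q^4
bracket: A^-7 - A^-3 - A^5, w = +3
1 component, writhe +3, over 5 crossings
det 3, colorings 9 of 3^5 — tricolorable
observation: the word shrinks to σ1 σ1 σ1 after cancelling


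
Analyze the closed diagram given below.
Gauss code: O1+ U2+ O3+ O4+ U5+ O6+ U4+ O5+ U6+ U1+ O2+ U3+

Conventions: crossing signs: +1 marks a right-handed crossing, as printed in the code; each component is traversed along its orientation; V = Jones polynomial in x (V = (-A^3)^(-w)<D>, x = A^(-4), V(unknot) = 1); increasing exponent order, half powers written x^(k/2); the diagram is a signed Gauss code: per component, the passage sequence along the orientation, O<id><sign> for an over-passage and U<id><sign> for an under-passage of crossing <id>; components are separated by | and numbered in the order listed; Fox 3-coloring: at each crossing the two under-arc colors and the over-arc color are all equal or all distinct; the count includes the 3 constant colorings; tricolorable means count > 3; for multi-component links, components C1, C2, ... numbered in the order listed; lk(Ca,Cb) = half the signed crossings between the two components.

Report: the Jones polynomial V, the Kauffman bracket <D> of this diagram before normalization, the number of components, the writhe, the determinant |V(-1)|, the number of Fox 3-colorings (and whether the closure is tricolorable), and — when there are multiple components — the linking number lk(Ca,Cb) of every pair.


Jones polynomial: V(x) = x^2 + 2x^4 - 2x^5 + x^6 - 2x^7 + x^8
<D> = A^-14 - 2A^-10 + A^-6 - 2A^-2 + 2A^2 + A^10; writhe +6
components 1, writhe +6 (6 crossings)
3-colorings: 27 of 3^6, det 9 — tricolorable
note: V spans 6 powers of x: at least 6 crossings in any diagram


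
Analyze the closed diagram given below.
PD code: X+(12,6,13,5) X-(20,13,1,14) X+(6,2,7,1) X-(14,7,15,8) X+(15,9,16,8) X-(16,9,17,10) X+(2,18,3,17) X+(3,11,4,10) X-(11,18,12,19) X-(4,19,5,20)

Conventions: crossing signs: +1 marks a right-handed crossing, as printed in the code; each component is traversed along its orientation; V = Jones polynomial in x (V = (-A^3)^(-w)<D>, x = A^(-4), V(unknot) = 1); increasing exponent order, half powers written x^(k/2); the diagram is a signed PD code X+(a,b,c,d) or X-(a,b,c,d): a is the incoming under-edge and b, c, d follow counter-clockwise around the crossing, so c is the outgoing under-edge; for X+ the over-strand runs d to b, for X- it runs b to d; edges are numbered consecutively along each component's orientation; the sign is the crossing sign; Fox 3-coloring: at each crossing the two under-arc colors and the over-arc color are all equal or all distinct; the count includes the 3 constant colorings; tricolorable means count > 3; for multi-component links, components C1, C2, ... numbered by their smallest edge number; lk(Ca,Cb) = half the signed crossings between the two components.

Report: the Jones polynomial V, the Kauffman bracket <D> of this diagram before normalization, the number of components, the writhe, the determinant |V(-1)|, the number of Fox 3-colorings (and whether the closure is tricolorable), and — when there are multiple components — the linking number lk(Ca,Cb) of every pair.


V(x) = -x^-3 + 2x^-2 - 2x^-1 + 3 - 2x + 2x^2 - x^3
bracket: -A^-12 + 2A^-8 - 2A^-4 + 3 - 2A^4 + 2A^8 - A^12, w = 0
1 component, writhe 0, over 10 crossings
det 13, colorings 3 of 3^10 — not tricolorable
observation: |V(-1)| = 13: so not tricolorable, since 3 does not divide 13


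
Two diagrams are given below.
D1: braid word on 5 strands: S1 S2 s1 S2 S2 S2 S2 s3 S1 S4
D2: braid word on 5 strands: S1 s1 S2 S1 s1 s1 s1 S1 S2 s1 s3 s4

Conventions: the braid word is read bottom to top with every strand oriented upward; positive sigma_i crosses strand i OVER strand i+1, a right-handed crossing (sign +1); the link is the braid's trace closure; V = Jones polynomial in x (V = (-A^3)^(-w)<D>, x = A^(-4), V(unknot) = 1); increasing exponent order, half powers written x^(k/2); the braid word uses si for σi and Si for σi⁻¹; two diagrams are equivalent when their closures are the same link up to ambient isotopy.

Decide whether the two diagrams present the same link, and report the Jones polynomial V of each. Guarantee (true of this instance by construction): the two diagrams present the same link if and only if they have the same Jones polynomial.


equivalent: no
V(D1) = -x^-9 + x^-8 - 2x^-7 + 3x^-6 - 2x^-5 + 2x^-4 - x^-3 + x^-2  (w -6, c 10, <D> = A^-10 - A^-6 + 2A^-2 - 2A^2 + 3A^6 - 2A^10 + A^14 - A^18)
V(D2) = x^-2 - x^-1 + 1 - x + x^2  (w +2, c 12, <D> = A^-2 - A^2 + A^6 - A^10 + A^14)
why: 2 values of V(x) split the 2 diagrams


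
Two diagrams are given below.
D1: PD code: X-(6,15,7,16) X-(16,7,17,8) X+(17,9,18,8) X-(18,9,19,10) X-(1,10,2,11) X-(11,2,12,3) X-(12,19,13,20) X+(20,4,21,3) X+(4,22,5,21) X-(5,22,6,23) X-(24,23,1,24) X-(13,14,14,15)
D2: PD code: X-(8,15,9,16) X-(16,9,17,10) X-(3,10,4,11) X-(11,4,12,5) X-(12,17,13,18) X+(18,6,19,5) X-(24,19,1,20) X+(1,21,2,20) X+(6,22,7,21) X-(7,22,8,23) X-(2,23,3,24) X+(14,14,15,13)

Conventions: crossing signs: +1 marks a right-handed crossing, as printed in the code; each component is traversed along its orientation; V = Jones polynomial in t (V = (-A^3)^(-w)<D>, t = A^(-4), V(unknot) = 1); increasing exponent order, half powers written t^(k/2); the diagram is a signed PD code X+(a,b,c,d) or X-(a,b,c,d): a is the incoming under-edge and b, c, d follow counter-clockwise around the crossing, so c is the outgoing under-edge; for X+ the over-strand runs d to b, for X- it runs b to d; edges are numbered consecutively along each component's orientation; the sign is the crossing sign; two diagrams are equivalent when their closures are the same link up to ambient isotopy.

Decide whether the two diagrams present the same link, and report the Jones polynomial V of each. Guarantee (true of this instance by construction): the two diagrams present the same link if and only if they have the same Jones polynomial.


same link: yes
V(D1) = -t^-6 + t^-5 - t^-4 + 2t^-3 - t^-2 + t^-1  [12 crossings, <D> = A^-14 - A^-10 + 2A^-6 - A^-2 + A^2 - A^6, w = -6]
D2 (bracket A^-8 - A^-4 + 2 - A^4 + A^8 - A^12; 12 crossings at w = -4): V = -t^-6 + t^-5 - t^-4 + 2t^-3 - t^-2 + t^-1
note: from 12 to 12 crossings by R-moves: one link, two diagrams


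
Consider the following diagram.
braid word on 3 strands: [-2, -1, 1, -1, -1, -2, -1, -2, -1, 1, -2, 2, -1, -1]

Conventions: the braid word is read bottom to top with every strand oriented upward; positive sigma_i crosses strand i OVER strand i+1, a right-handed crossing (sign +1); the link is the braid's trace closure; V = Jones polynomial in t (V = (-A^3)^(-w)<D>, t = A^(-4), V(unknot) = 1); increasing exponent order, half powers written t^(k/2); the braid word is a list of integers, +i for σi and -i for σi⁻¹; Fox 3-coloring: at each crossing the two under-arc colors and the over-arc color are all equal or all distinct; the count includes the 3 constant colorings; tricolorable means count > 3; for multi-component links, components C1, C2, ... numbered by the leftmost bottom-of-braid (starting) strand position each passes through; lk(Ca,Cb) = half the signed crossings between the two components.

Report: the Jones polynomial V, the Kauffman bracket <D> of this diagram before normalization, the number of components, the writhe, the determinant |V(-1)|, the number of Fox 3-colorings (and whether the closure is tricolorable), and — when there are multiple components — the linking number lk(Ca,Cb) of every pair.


V = -t^-8 + t^-5 + t^-3
<D> = A^-12 + A^-4 - A^8 (w = -8)
1 component over 14 crossings, w = -8
9 Fox colorings among 3^14, |V(-1)| = 3: tricolorable
why: V spans 5 powers of t: at least 5 crossings in any diagram


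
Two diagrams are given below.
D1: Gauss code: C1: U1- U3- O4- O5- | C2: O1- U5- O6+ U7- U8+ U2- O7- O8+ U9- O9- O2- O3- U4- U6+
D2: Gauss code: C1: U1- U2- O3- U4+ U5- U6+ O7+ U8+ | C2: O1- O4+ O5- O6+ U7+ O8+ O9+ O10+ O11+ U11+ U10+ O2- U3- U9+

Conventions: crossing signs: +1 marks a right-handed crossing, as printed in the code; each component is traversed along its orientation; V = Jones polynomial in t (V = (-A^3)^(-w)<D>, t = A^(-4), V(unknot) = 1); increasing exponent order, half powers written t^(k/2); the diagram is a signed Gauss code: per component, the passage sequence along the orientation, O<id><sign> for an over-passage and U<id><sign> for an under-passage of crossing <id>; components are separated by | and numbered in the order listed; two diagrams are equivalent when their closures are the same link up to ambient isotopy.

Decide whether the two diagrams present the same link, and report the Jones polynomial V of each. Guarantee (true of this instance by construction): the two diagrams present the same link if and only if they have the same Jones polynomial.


equivalent: no
V(D1) = -t^(-9/2) - t^(-5/2) + t^(-3/2) - t^(-1/2)  (w -5, c 9, <D> = A^-13 - A^-9 + A^-5 + A^3)
V(D2) = -t^(-3/2) + t^(-1/2) - 2t^(1/2) + t^(3/2) - 2t^(5/2) + t^(7/2)  (w +3, c 11, <D> = -A^-5 + 2A^-1 - A^3 + 2A^7 - A^11 + A^15)
why: comparing 2 Jones polynomials yields 2 groups


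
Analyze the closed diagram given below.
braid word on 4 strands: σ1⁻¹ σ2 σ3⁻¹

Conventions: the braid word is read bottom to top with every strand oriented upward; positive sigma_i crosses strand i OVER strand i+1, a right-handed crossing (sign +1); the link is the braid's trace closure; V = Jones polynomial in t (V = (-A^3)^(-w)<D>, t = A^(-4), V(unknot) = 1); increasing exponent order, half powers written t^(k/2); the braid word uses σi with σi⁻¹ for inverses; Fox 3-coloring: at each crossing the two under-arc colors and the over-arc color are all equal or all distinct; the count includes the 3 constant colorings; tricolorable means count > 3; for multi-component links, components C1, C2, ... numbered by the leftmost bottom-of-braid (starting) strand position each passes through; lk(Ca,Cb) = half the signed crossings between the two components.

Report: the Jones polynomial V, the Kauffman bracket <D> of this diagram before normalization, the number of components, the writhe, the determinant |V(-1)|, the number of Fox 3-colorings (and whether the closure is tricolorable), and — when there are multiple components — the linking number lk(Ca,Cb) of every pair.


V = 1
<D> = -A^-3 (w = -1)
1 component over 3 crossings, w = -1
3 Fox colorings among 3^3, |V(-1)| = 1: not tricolorable
why: w = -1 shifts under R1 moves; the (-A^3)^(1) factor cancels that in V


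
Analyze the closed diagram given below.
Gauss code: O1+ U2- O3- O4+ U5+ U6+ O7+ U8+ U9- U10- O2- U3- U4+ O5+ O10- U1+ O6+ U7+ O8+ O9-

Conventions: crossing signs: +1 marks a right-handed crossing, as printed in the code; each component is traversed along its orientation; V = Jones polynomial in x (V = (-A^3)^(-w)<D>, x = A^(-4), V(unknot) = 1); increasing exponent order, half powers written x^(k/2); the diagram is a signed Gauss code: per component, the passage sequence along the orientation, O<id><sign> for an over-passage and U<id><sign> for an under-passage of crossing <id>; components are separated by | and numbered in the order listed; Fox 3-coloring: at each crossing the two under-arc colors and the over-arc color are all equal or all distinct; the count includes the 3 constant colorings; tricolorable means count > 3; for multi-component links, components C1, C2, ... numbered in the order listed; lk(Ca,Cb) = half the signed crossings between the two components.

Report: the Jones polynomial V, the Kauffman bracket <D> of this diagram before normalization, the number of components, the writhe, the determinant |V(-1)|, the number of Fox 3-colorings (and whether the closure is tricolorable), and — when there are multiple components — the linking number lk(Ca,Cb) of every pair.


V = x + x^3 - x^4
<D> = -A^-10 + A^-6 + A^2 (w = +2)
1 component over 10 crossings, w = +2
9 Fox colorings among 3^10, |V(-1)| = 3: tricolorable
why: the span of V is 3, forcing >= 3 crossings in any diagram


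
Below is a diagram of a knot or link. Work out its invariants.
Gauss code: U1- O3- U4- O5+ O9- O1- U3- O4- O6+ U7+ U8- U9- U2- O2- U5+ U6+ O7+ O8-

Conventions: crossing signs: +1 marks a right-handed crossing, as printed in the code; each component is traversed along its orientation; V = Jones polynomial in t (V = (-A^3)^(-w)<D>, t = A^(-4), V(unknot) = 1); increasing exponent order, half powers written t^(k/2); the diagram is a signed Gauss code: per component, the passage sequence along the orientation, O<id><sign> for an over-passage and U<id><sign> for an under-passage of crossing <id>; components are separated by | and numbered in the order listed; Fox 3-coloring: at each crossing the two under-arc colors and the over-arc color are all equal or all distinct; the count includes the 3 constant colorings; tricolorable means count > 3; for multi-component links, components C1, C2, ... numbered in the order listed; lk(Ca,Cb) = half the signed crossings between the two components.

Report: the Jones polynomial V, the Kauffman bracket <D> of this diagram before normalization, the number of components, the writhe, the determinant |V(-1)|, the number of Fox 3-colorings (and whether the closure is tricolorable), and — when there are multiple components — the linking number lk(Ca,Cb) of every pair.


Jones polynomial: V(t) = -t^-4 + t^-3 + t^-1
<D> = -A^-5 - A^3 + A^7; writhe -3
components 1, writhe -3 (9 crossings)
3-colorings: 9 of 3^9, det 3 — tricolorable
note: |V(-1)| = 3: so tricolorable, since 3 divides 3


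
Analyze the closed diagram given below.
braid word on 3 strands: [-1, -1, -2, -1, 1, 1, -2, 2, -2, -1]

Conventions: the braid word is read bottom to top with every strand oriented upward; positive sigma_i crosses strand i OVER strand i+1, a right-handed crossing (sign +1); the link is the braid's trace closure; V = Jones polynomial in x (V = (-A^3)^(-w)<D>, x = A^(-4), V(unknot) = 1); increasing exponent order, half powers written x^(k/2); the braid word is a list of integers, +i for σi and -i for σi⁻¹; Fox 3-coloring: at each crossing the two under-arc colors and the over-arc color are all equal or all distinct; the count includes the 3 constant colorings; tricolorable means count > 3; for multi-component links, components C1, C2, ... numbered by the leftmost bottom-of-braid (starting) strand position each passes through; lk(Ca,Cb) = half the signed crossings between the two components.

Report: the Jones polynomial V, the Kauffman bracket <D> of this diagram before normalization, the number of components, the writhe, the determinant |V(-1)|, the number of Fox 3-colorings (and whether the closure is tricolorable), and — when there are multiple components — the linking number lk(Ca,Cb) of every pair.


Jones polynomial: V(x) = -x^-6 + x^-5 - x^-4 + 2x^-3 - x^-2 + x^-1
<D> = A^-8 - A^-4 + 2 - A^4 + A^8 - A^12; writhe -4
components 1, writhe -4 (10 crossings)
3-colorings: 3 of 3^10, det 7 — not tricolorable
note: |V(-1)| = 7: so not tricolorable, since 3 does not divide 7


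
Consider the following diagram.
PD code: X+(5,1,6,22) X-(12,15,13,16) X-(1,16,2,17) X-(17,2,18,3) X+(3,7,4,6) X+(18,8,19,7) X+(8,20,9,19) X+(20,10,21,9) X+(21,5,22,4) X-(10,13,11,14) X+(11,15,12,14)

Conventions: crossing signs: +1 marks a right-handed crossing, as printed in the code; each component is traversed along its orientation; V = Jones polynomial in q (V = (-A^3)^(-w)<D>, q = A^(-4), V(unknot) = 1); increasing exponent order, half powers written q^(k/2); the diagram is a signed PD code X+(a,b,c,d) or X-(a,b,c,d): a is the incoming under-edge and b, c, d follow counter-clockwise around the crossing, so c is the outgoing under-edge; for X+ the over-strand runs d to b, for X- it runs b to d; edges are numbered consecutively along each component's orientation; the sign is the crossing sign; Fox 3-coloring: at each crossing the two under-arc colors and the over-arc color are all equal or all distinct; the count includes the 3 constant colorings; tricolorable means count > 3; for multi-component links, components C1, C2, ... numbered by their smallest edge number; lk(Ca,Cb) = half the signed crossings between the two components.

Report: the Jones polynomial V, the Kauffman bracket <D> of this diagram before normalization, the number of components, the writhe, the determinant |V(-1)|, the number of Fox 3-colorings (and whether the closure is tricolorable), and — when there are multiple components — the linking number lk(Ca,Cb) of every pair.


Jones polynomial: V(q) = 2q - 2q^2 + 3q^3 - 3q^4 + 2q^5 - 2q^6 + q^7
<D> = -A^-19 + 2A^-15 - 2A^-11 + 3A^-7 - 3A^-3 + 2A - 2A^5; writhe +3
components 1, writhe +3 (11 crossings)
3-colorings: 9 of 3^11, det 15 — tricolorable
note: V spans 6 powers of q: at least 6 crossings in any diagram


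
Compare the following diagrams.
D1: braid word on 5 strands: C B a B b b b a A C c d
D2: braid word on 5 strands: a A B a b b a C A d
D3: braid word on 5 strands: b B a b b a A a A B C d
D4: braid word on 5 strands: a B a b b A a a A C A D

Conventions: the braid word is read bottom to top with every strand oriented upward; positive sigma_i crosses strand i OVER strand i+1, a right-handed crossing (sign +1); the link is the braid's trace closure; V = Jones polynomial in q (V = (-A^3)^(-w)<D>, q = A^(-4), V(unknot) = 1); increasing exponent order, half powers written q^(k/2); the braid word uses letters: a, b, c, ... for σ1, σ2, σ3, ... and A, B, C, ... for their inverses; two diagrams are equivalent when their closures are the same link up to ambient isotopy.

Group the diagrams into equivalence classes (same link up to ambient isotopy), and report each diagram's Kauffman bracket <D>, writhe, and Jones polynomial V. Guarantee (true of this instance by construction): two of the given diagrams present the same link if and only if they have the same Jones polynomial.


equivalence classes: {D1, D2, D3, D4}
D1 (bracket A^6; 12 crossings at w = +2): V = 1
D2 (bracket A^6; 10 crossings at w = +2): V = 1
V(D3) = 1  [12 crossings, <D> = A^6, w = +2]
V(D4) = 1  [12 crossings, <D> = 1, w = 0]
key observation: all 4 diagrams share one V(q), hence one class


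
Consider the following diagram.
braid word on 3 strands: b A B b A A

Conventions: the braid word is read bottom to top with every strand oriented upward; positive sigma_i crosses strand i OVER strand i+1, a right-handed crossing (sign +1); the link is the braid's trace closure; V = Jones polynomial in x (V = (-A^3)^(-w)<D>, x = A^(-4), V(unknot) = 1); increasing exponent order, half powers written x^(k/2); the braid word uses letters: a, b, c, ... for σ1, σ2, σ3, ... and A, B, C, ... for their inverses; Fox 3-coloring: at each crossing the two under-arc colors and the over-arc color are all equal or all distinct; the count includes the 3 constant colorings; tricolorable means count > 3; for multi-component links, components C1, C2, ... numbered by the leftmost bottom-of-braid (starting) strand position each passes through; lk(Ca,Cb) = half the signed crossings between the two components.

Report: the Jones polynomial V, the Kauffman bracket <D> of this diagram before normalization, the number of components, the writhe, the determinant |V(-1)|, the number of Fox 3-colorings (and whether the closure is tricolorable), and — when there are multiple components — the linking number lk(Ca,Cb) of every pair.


Jones polynomial: V(x) = -x^-4 + x^-3 + x^-1
<D> = A^-2 + A^6 - A^10; writhe -2
components 1, writhe -2 (6 crossings)
3-colorings: 9 of 3^6, det 3 — tricolorable
note: the span of V is 3, forcing >= 3 crossings in any diagram


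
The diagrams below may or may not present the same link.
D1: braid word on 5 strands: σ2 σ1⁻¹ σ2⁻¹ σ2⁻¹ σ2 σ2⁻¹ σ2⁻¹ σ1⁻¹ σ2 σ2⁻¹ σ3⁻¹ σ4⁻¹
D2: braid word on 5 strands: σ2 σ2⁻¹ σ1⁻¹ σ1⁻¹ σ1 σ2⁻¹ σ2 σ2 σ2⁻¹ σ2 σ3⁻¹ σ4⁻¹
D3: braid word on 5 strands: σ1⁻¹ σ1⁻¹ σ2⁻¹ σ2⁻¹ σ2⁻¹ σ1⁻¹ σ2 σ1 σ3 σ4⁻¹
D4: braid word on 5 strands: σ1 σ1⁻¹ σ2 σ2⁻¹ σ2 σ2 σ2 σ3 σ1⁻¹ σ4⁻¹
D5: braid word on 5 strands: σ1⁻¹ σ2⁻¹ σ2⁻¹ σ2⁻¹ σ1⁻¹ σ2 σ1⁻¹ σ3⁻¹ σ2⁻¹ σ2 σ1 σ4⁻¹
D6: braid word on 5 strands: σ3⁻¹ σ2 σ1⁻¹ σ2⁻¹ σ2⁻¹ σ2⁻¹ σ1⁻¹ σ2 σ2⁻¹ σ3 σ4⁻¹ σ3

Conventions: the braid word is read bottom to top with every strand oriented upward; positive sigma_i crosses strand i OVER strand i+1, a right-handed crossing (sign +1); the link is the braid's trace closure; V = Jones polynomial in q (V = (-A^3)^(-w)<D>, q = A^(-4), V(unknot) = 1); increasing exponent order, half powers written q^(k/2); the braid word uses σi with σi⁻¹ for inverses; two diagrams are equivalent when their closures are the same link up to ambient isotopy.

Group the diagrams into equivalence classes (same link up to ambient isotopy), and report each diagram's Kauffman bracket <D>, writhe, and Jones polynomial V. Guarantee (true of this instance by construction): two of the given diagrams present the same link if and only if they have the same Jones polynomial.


equivalence classes: {D1, D3, D5, D6} | {D2} | {D4}
D1 (bracket A^-14 - A^-10 + 2A^-6 - A^-2 + A^2 - A^6; 12 crossings at w = -6): V = -q^-6 + q^-5 - q^-4 + 2q^-3 - q^-2 + q^-1
V(D2) = 1  [12 crossings, <D> = A^-6, w = -2]
V(D3) = -q^-6 + q^-5 - q^-4 + 2q^-3 - q^-2 + q^-1  [10 crossings, <D> = A^-8 - A^-4 + 2 - A^4 + A^8 - A^12, w = -4]
V(D4) = q + q^3 - q^4  [10 crossings, <D> = -A^-10 + A^-6 + A^2, w = +2]
V(D5) = -q^-6 + q^-5 - q^-4 + 2q^-3 - q^-2 + q^-1  (w -6, c 12, <D> = A^-14 - A^-10 + 2A^-6 - A^-2 + A^2 - A^6)
D6 (bracket A^-8 - A^-4 + 2 - A^4 + A^8 - A^12; 12 crossings at w = -4): V = -q^-6 + q^-5 - q^-4 + 2q^-3 - q^-2 + q^-1
key observation: comparing 6 Jones polynomials yields 3 groups


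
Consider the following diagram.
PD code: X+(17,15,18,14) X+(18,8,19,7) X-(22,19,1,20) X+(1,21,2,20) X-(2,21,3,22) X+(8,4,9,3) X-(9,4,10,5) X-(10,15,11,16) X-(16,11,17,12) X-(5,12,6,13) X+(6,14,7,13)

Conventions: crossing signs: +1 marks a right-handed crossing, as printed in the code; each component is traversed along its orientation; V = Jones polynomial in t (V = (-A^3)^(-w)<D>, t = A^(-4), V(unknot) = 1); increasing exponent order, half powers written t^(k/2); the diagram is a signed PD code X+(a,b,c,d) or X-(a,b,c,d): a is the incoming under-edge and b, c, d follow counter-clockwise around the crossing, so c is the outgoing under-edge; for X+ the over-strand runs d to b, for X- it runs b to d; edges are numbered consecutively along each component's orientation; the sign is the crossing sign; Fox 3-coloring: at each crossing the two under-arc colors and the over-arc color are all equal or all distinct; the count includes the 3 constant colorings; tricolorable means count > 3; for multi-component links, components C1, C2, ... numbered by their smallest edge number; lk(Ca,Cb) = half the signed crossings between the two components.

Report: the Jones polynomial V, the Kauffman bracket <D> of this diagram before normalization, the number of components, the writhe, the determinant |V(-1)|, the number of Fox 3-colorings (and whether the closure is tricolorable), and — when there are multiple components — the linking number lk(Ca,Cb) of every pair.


Jones polynomial: V(t) = 1
<D> = -A^-3; writhe -1
components 1, writhe -1 (11 crossings)
3-colorings: 3 of 3^11, det 1 — not tricolorable
note: |V(-1)| = 1: so not tricolorable, since 3 does not divide 1
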